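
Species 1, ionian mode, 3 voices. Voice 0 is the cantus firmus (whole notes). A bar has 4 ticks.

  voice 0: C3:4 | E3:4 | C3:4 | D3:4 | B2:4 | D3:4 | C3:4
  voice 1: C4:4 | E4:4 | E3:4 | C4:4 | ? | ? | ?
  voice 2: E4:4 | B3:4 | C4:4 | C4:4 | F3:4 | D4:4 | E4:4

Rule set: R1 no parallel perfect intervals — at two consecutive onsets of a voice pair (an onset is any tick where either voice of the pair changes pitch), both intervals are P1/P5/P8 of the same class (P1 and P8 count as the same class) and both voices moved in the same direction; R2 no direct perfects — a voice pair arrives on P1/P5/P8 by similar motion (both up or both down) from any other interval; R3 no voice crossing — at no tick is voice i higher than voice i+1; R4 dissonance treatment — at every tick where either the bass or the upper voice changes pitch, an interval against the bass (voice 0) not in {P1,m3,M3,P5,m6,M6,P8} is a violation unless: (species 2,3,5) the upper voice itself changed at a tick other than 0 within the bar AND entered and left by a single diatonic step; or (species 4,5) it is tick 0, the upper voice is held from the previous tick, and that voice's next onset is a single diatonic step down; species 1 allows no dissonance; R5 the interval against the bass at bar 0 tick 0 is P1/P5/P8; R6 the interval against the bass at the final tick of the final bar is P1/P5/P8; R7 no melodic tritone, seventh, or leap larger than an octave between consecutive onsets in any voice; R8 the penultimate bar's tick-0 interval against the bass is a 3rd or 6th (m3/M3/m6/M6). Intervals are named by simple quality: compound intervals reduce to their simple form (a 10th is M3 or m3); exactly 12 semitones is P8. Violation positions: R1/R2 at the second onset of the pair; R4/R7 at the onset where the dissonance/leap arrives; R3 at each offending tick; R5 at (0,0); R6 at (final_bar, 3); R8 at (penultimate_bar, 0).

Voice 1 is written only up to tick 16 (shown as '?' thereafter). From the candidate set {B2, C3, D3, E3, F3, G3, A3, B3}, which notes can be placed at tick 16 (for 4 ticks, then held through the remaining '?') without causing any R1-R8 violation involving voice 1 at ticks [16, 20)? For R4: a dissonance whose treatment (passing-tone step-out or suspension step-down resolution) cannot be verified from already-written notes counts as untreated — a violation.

{}

B2: violates R2,R7
C3: violates R4
D3: violates R7
E3: violates R4
F3: violates R1,R4
G3: violates R3
A3: violates R3,R4
B3: violates R2,R3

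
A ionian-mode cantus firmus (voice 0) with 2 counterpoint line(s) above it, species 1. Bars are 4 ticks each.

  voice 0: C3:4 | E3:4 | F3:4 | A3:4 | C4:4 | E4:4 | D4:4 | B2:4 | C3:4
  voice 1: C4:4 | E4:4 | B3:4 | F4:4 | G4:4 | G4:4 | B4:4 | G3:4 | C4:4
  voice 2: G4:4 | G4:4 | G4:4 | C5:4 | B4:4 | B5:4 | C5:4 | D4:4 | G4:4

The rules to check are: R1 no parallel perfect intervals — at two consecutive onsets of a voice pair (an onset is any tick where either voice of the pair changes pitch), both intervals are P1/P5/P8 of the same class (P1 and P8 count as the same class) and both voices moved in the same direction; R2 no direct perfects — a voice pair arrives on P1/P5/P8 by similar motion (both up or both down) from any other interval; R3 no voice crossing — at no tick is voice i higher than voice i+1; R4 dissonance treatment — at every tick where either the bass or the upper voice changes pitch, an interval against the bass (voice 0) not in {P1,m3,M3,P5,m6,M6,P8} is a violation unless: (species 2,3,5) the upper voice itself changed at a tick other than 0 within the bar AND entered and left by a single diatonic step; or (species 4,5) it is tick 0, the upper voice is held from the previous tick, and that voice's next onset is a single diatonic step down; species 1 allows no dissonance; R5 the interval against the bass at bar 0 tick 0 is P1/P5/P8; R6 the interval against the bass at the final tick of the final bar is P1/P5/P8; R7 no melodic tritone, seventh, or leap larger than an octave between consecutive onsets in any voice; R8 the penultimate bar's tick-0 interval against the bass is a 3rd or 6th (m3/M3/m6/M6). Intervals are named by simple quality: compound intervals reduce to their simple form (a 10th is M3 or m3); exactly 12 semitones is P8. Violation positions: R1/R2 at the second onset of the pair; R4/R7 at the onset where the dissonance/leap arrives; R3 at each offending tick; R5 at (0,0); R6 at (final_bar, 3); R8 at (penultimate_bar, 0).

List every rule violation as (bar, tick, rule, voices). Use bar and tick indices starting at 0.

(1, 0, R1, (0, 1))
(2, 0, R4, (0, 1))
(2, 0, R4, (0, 2))
(3, 0, R2, (1, 2))
(3, 0, R7, (1,))
(4, 0, R2, (0, 1))
(4, 0, R4, (0, 2))
(5, 0, R2, (0, 2))
(6, 0, R4, (0, 2))
(6, 0, R7, (2,))
(7, 0, R2, (1, 2))
(7, 0, R7, (0,))
(7, 0, R7, (1,))
(7, 0, R7, (2,))
(8, 0, R1, (1, 2))
(8, 0, R2, (0, 1))
(8, 0, R2, (0, 2))

bar 0: v0=C3 v1=C4 v2=G4 downbeat P5
bar 1: v0=E3 v1=E4 v2=G4 downbeat m3
bar 2: v0=F3 v1=B3 v2=G4 downbeat M2
bar 3: v0=A3 v1=F4 v2=C5 downbeat m3
bar 4: v0=C4 v1=G4 v2=B4 downbeat M7
bar 5: v0=E4 v1=G4 v2=B5 downbeat P5
bar 6: v0=D4 v1=B4 v2=C5 downbeat m7
bar 7: v0=B2 v1=G3 v2=D4 downbeat m3
bar 8: v0=C3 v1=C4 v2=G4 downbeat P5
  -> R1 @ bar 1 tick 0 v(0, 1): C3/C4 P8 -> E3/E4 P8 similar
  -> R4 @ bar 2 tick 0 v(0, 1): F3/B3 TT untreated
  -> R4 @ bar 2 tick 0 v(0, 2): F3/G4 M2 untreated
  -> R2 @ bar 3 tick 0 v(1, 2): B3/G4 m6 -> F4/C5 P5 similar
  -> R7 @ bar 3 tick 0 v(1,): B3->F4 leap 6st
  -> R2 @ bar 4 tick 0 v(0, 1): A3/F4 m6 -> C4/G4 P5 similar
  -> R4 @ bar 4 tick 0 v(0, 2): C4/B4 M7 untreated
  -> R2 @ bar 5 tick 0 v(0, 2): C4/B4 M7 -> E4/B5 P5 similar
  -> R4 @ bar 6 tick 0 v(0, 2): D4/C5 m7 untreated
  -> R7 @ bar 6 tick 0 v(2,): B5->C5 leap 11st
  -> R2 @ bar 7 tick 0 v(1, 2): B4/C5 m2 -> G3/D4 P5 similar
  -> R7 @ bar 7 tick 0 v(0,): D4->B2 leap 15st
  -> R7 @ bar 7 tick 0 v(1,): B4->G3 leap 16st
  -> R7 @ bar 7 tick 0 v(2,): C5->D4 leap 10st
  -> R1 @ bar 8 tick 0 v(1, 2): G3/D4 P5 -> C4/G4 P5 similar
  -> R2 @ bar 8 tick 0 v(0, 1): B2/G3 m6 -> C3/C4 P8 similar
  -> R2 @ bar 8 tick 0 v(0, 2): B2/D4 m3 -> C3/G4 P5 similar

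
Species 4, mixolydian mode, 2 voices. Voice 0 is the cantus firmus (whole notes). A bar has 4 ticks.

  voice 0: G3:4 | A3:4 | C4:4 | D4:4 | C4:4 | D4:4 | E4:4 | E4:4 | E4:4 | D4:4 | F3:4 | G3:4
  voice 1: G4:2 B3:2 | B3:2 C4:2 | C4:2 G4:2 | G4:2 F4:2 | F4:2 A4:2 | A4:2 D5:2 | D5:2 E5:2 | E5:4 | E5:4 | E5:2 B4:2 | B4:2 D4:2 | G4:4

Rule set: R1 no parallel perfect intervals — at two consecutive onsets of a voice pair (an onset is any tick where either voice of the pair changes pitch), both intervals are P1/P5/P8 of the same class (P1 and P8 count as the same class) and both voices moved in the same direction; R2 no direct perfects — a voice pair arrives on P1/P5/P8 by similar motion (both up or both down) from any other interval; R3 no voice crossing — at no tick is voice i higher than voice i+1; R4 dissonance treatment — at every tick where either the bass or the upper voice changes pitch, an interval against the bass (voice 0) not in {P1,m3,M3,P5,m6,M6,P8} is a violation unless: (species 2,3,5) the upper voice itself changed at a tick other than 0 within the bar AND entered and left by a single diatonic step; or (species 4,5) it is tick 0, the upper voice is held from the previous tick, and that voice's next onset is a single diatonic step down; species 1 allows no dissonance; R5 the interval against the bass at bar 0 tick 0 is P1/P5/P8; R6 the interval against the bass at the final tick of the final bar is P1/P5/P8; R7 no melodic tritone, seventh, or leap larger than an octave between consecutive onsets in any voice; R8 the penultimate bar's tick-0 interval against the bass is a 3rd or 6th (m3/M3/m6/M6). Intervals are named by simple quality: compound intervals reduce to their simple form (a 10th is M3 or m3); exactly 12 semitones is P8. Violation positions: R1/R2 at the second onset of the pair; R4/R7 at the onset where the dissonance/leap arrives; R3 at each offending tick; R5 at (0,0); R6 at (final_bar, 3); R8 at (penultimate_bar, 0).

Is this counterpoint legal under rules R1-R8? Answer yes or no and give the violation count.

bar 0: v0=G3 v1=G4 (P8)
bar 1: v0=A3 v1=B3 (M2)
bar 2: v0=C4 v1=C4 (P1)
bar 3: v0=D4 v1=G4 (P4)
bar 4: v0=C4 v1=F4 (P4)
bar 5: v0=D4 v1=A4 (P5)
bar 6: v0=E4 v1=D5 (m7)
bar 7: v0=E4 v1=E5 (P8)
bar 8: v0=E4 v1=E5 (P8)
bar 9: v0=D4 v1=E5 (M2)
bar 10: v0=F3 v1=B4 (TT)
bar 11: v0=G3 v1=G4 (P8)
  R4 @ bar1.0: A3/B3 M2 untreated
  R4 @ bar4.0: C4/F4 P4 untreated
  R4 @ bar6.0: E4/D5 m7 untreated
  R4 @ bar9.0: D4/E5 M2 untreated
  R4 @ bar10.0: F3/B4 TT untreated
  R8 @ bar10.0: penult TT not 3rd/6th
  R2 @ bar11.0: F3/D4 M6 -> G3/G4 P8 similar

No (7 violations)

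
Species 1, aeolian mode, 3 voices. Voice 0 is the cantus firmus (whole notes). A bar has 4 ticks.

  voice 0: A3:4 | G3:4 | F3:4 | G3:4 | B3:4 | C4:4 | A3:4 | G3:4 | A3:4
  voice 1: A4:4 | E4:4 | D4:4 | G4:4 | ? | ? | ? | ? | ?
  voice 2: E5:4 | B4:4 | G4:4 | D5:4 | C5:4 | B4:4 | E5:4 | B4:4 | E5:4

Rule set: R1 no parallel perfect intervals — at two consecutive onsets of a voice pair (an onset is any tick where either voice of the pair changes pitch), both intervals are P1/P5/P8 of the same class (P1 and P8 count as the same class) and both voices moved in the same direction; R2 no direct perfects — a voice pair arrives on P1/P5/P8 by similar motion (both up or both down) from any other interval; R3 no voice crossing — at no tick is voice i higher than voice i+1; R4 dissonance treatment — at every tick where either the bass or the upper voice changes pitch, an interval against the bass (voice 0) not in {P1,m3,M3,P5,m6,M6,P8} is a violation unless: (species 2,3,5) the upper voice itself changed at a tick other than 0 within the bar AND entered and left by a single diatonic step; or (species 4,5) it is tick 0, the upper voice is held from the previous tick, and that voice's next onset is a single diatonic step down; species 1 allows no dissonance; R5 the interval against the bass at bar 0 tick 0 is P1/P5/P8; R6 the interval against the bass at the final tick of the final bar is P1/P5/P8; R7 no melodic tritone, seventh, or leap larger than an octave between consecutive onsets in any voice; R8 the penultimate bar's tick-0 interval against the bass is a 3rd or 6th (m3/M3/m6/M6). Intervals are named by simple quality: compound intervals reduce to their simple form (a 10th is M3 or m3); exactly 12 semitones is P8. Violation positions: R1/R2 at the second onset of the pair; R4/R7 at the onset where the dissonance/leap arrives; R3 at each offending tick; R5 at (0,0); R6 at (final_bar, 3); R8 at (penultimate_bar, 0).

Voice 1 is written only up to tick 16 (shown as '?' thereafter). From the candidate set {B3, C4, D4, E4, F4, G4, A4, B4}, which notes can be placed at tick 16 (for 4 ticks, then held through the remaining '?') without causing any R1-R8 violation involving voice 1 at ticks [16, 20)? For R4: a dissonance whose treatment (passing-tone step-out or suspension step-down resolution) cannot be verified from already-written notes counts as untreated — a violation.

B3: legal
C4: violates R2,R4
D4: legal
E4: violates R4
F4: violates R1,R4
G4: legal
A4: violates R4
B4: violates R1

{B3, D4, G4}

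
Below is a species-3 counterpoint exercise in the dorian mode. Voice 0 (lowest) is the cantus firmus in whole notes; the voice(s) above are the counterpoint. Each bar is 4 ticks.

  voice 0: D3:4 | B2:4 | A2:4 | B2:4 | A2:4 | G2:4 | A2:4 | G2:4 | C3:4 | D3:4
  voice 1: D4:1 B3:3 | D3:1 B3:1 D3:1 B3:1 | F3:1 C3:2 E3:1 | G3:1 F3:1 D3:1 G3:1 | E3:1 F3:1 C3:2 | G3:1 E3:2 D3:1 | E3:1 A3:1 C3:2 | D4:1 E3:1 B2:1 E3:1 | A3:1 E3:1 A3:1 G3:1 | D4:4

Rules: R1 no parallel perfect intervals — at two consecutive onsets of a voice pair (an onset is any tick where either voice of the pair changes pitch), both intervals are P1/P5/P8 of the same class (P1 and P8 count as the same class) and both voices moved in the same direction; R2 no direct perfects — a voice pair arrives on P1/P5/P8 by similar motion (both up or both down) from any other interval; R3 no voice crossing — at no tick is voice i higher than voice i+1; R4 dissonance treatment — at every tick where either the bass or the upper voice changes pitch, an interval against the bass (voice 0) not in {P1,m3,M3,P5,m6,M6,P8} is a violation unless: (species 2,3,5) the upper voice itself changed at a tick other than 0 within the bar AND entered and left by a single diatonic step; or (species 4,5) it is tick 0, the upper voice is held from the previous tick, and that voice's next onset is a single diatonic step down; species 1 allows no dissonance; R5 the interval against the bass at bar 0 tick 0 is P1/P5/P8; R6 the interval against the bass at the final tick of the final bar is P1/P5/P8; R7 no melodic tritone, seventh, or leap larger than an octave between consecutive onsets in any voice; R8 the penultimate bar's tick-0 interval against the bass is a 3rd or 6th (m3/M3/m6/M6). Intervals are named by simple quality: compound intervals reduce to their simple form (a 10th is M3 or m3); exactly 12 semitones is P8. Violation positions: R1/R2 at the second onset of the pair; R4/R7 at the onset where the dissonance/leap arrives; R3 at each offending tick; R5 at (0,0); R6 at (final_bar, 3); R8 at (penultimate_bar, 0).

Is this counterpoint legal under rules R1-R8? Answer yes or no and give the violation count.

bar 0: v0=D3 v1=D4 (P8)
bar 1: v0=B2 v1=D3 (m3)
bar 2: v0=A2 v1=F3 (m6)
bar 3: v0=B2 v1=G3 (m6)
bar 4: v0=A2 v1=E3 (P5)
bar 5: v0=G2 v1=G3 (P8)
bar 6: v0=A2 v1=E3 (P5)
bar 7: v0=G2 v1=D4 (P5)
bar 8: v0=C3 v1=A3 (M6)
bar 9: v0=D3 v1=D4 (P8)
  R7 @ bar2.0: B3->F3 leap 6st
  R4 @ bar3.1: B2/F3 TT untreated
  R2 @ bar4.0: B2/G3 m6 -> A2/E3 P5 similar
  R1 @ bar6.0: G2/D3 P5 -> A2/E3 P5 similar
  R7 @ bar7.0: C3->D4 leap 14st
  R7 @ bar7.1: D4->E3 leap 10st
  R2 @ bar9.0: C3/G3 P5 -> D3/D4 P8 similar

No (7 violations)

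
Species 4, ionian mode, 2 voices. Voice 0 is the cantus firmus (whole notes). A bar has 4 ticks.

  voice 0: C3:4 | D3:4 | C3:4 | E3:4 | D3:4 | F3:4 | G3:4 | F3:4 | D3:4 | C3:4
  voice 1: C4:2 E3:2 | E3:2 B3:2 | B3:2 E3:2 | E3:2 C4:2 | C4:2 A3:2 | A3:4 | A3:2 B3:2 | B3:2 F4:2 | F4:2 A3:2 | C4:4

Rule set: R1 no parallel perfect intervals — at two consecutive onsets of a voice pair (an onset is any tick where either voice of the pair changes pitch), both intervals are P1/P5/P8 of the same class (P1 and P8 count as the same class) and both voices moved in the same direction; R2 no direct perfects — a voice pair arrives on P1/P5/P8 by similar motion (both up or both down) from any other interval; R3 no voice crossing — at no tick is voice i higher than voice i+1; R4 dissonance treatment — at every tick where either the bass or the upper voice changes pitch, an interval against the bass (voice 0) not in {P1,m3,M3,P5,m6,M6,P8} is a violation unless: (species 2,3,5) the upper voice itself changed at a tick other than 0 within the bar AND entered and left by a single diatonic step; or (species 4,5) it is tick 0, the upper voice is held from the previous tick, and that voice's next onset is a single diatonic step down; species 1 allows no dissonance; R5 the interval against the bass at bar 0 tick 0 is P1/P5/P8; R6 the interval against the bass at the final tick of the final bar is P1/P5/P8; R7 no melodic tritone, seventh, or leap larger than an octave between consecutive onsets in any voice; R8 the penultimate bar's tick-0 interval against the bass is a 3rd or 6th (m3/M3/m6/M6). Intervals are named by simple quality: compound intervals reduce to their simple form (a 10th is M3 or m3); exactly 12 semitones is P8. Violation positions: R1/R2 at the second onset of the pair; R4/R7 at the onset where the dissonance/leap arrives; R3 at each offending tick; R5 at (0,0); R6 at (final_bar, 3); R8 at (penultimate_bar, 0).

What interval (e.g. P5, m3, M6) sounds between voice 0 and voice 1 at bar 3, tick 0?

P1

voice 0=E3 voice 1=E3 -> P1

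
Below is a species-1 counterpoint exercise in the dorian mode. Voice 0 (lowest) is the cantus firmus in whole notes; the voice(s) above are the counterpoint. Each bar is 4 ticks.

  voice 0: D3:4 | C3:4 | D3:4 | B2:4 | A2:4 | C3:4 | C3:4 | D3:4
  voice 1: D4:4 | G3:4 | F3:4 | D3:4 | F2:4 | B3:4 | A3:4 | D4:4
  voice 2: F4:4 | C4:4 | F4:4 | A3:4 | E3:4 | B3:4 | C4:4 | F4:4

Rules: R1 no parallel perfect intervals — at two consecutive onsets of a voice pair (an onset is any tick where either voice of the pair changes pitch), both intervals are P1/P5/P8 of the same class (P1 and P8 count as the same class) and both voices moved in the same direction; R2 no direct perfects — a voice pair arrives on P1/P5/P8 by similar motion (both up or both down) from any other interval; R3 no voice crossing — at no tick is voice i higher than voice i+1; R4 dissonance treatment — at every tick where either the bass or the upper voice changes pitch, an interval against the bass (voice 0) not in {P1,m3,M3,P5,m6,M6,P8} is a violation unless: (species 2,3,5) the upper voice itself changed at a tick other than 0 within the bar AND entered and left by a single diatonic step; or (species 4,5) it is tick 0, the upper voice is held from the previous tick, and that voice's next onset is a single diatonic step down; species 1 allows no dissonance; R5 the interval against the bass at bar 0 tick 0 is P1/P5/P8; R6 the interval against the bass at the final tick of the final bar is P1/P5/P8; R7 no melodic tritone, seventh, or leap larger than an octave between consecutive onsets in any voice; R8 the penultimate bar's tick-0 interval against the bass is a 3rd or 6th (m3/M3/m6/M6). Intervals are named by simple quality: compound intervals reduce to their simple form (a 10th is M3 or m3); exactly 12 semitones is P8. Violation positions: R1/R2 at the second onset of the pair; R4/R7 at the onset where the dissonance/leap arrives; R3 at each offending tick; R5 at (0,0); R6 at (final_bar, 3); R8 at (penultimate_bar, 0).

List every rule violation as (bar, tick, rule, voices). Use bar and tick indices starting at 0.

(0, 0, R5, (0, 2))
(1, 0, R2, (0, 1))
(1, 0, R2, (0, 2))
(3, 0, R2, (1, 2))
(3, 0, R4, (0, 2))
(4, 0, R2, (0, 2))
(4, 0, R3, (0, 1))
(4, 1, R3, (0, 1))
(4, 2, R3, (0, 1))
(4, 3, R3, (0, 1))
(5, 0, R2, (1, 2))
(5, 0, R4, (0, 1))
(5, 0, R4, (0, 2))
(5, 0, R7, (1,))
(6, 0, R8, (0, 2))
(7, 0, R2, (0, 1))
(7, 3, R6, (0, 2))

bar 0: v0=D3 v1=D4 v2=F4 downbeat m3
bar 1: v0=C3 v1=G3 v2=C4 downbeat P8
bar 2: v0=D3 v1=F3 v2=F4 downbeat m3
bar 3: v0=B2 v1=D3 v2=A3 downbeat m7
bar 4: v0=A2 v1=F2 v2=E3 downbeat P5
bar 5: v0=C3 v1=B3 v2=B3 downbeat M7
bar 6: v0=C3 v1=A3 v2=C4 downbeat P8
bar 7: v0=D3 v1=D4 v2=F4 downbeat m3
  -> R5 @ bar 0 tick 0 v(0, 2): opens on m3
  -> R2 @ bar 1 tick 0 v(0, 1): D3/D4 P8 -> C3/G3 P5 similar
  -> R2 @ bar 1 tick 0 v(0, 2): D3/F4 m3 -> C3/C4 P8 similar
  -> R2 @ bar 3 tick 0 v(1, 2): F3/F4 P8 -> D3/A3 P5 similar
  -> R4 @ bar 3 tick 0 v(0, 2): B2/A3 m7 untreated
  -> R2 @ bar 4 tick 0 v(0, 2): B2/A3 m7 -> A2/E3 P5 similar
  -> R3 @ bar 4 tick 0 v(0, 1): A2 above F2
  -> R3 @ bar 4 tick 1 v(0, 1): A2 above F2
  -> R3 @ bar 4 tick 2 v(0, 1): A2 above F2
  -> R3 @ bar 4 tick 3 v(0, 1): A2 above F2
  -> R2 @ bar 5 tick 0 v(1, 2): F2/E3 M7 -> B3/B3 P1 similar
  -> R4 @ bar 5 tick 0 v(0, 1): C3/B3 M7 untreated
  -> R4 @ bar 5 tick 0 v(0, 2): C3/B3 M7 untreated
  -> R7 @ bar 5 tick 0 v(1,): F2->B3 leap 18st
  -> R8 @ bar 6 tick 0 v(0, 2): penult P8 not 3rd/6th
  -> R2 @ bar 7 tick 0 v(0, 1): C3/A3 M6 -> D3/D4 P8 similar
  -> R6 @ bar 7 tick 3 v(0, 2): closes on m3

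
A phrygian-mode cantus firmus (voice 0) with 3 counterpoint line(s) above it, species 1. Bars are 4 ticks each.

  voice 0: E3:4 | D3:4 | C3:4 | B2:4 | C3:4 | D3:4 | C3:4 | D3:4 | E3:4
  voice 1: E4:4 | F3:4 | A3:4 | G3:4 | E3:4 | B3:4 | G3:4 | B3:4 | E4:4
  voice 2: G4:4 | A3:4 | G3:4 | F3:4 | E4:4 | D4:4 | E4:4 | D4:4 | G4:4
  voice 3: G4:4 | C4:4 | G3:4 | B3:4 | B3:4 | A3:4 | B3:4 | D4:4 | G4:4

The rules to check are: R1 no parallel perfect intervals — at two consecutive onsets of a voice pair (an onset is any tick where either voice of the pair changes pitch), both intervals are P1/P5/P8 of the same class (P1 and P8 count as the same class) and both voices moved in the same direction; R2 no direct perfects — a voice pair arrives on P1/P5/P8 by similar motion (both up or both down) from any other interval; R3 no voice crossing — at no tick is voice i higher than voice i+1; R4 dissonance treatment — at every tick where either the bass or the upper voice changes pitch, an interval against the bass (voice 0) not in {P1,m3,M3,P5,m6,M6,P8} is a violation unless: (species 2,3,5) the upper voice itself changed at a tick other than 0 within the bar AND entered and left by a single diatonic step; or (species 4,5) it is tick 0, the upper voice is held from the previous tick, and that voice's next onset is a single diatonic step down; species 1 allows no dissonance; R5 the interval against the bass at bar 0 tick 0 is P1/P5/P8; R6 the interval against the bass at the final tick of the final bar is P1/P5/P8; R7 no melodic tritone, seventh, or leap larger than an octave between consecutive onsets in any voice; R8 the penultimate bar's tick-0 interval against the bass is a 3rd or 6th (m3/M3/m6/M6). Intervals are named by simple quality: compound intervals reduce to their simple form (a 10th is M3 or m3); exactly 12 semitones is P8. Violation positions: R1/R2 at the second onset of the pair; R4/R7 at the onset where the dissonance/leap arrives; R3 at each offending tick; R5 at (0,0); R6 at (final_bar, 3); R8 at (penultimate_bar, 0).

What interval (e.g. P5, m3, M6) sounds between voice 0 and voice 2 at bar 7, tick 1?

P8

voice 0=D3 voice 2=D4 -> P8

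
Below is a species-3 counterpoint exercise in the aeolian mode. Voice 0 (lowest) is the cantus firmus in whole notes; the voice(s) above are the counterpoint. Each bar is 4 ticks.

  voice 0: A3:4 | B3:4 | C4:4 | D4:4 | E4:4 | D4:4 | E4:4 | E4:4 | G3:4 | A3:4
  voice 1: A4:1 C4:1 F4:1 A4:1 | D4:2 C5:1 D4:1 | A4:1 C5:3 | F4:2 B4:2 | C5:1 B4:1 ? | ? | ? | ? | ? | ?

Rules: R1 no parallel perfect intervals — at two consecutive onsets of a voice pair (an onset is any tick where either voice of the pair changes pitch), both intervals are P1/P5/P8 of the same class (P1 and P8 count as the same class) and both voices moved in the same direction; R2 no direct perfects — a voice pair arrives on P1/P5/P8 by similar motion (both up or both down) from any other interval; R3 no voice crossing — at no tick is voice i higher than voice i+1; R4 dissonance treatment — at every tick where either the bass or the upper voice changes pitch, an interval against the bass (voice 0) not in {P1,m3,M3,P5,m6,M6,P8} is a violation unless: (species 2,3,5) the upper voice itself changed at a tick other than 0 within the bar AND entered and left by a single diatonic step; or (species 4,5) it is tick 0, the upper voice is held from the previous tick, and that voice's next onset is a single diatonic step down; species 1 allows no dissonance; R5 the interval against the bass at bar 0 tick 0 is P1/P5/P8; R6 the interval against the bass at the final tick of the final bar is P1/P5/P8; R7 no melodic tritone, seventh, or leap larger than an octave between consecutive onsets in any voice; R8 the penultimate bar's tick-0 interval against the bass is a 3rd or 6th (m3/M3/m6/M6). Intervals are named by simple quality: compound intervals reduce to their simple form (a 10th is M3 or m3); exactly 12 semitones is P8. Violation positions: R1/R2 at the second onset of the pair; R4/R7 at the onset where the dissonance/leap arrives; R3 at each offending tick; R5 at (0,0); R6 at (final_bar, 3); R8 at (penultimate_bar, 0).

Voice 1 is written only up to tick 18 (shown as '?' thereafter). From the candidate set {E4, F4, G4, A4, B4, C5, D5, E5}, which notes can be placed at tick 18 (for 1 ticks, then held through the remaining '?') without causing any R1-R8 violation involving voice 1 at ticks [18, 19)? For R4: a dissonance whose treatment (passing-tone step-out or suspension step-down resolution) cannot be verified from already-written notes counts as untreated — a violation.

{B4, C5, E4, E5, G4}

E4: legal
F4: violates R4,R7
G4: legal
A4: violates R4
B4: legal
C5: legal
D5: violates R4
E5: legal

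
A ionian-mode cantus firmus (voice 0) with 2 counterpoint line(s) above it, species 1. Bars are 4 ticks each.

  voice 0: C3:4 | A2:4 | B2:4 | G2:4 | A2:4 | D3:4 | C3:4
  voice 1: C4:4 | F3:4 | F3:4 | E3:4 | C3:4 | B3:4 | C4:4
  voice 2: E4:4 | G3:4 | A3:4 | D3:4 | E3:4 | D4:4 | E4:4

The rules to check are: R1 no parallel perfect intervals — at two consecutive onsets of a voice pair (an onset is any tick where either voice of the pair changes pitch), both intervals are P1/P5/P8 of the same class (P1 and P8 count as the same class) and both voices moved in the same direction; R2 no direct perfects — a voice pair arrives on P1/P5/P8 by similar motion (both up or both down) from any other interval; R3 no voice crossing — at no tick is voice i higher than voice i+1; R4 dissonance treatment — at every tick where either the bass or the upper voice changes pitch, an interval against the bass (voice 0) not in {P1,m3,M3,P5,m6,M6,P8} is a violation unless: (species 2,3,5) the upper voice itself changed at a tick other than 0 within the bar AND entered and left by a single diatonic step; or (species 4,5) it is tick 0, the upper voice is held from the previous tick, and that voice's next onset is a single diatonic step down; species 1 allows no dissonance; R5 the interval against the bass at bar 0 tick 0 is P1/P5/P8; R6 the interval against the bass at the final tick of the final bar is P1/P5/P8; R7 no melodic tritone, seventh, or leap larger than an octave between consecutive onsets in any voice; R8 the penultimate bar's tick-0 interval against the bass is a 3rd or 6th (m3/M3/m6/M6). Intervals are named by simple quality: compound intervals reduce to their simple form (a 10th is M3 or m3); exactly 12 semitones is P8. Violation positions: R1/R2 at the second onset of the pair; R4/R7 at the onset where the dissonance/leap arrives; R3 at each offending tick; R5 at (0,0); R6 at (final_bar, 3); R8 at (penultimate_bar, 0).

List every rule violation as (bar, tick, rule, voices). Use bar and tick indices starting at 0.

(0, 0, R5, (0, 2))
(1, 0, R4, (0, 2))
(2, 0, R4, (0, 1))
(2, 0, R4, (0, 2))
(3, 0, R2, (0, 2))
(3, 0, R3, (1, 2))
(3, 1, R3, (1, 2))
(3, 2, R3, (1, 2))
(3, 3, R3, (1, 2))
(4, 0, R1, (0, 2))
(5, 0, R2, (0, 2))
(5, 0, R7, (1,))
(5, 0, R7, (2,))
(5, 0, R8, (0, 2))
(6, 3, R6, (0, 2))

bar 0: v0=C3 v1=C4 v2=E4 downbeat M3
bar 1: v0=A2 v1=F3 v2=G3 downbeat m7
bar 2: v0=B2 v1=F3 v2=A3 downbeat m7
bar 3: v0=G2 v1=E3 v2=D3 downbeat P5
bar 4: v0=A2 v1=C3 v2=E3 downbeat P5
bar 5: v0=D3 v1=B3 v2=D4 downbeat P8
bar 6: v0=C3 v1=C4 v2=E4 downbeat M3
  -> R5 @ bar 0 tick 0 v(0, 2): opens on M3
  -> R4 @ bar 1 tick 0 v(0, 2): A2/G3 m7 untreated
  -> R4 @ bar 2 tick 0 v(0, 1): B2/F3 TT untreated
  -> R4 @ bar 2 tick 0 v(0, 2): B2/A3 m7 untreated
  -> R2 @ bar 3 tick 0 v(0, 2): B2/A3 m7 -> G2/D3 P5 similar
  -> R3 @ bar 3 tick 0 v(1, 2): E3 above D3
  -> R3 @ bar 3 tick 1 v(1, 2): E3 above D3
  -> R3 @ bar 3 tick 2 v(1, 2): E3 above D3
  -> R3 @ bar 3 tick 3 v(1, 2): E3 above D3
  -> R1 @ bar 4 tick 0 v(0, 2): G2/D3 P5 -> A2/E3 P5 similar
  -> R2 @ bar 5 tick 0 v(0, 2): A2/E3 P5 -> D3/D4 P8 similar
  -> R7 @ bar 5 tick 0 v(1,): C3->B3 leap 11st
  -> R7 @ bar 5 tick 0 v(2,): E3->D4 leap 10st
  -> R8 @ bar 5 tick 0 v(0, 2): penult P8 not 3rd/6th
  -> R6 @ bar 6 tick 3 v(0, 2): closes on M3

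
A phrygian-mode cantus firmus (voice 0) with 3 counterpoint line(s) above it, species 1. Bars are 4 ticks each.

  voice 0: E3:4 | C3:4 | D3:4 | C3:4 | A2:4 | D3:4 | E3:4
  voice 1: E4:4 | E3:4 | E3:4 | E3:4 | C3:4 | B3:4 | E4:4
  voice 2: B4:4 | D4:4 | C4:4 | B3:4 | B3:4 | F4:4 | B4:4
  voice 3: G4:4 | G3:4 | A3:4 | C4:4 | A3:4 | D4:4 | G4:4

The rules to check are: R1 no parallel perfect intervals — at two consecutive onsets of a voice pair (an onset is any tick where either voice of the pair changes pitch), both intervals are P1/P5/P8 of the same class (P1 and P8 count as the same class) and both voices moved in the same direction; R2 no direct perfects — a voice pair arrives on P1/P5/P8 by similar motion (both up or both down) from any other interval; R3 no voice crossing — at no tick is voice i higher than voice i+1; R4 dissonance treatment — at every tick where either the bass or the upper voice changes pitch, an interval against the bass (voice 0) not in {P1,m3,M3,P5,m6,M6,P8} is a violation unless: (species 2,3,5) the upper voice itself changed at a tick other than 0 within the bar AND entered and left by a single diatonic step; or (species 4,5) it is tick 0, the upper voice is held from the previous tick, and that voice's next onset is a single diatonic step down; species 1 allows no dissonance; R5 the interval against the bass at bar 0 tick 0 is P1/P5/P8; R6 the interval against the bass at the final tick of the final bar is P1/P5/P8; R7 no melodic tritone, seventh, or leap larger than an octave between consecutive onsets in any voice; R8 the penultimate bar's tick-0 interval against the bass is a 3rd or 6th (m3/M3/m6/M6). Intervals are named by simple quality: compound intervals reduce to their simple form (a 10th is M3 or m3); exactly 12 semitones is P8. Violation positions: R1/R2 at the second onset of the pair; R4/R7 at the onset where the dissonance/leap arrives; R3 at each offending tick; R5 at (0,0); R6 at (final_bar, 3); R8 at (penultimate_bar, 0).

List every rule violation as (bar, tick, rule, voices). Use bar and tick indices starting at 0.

bar 0: v0=E3 v1=E4 v2=B4 v3=G4 downbeat m3
bar 1: v0=C3 v1=E3 v2=D4 v3=G3 downbeat P5
bar 2: v0=D3 v1=E3 v2=C4 v3=A3 downbeat P5
bar 3: v0=C3 v1=E3 v2=B3 v3=C4 downbeat P8
bar 4: v0=A2 v1=C3 v2=B3 v3=A3 downbeat P8
bar 5: v0=D3 v1=B3 v2=F4 v3=D4 downbeat P8
bar 6: v0=E3 v1=E4 v2=B4 v3=G4 downbeat m3
  -> R3 @ bar 0 tick 0 v(2, 3): B4 above G4
  -> R5 @ bar 0 tick 0 v(0, 3): opens on m3
  -> R3 @ bar 0 tick 1 v(2, 3): B4 above G4
  -> R3 @ bar 0 tick 2 v(2, 3): B4 above G4
  -> R3 @ bar 0 tick 3 v(2, 3): B4 above G4
  -> R2 @ bar 1 tick 0 v(0, 3): E3/G4 m3 -> C3/G3 P5 similar
  -> R2 @ bar 1 tick 0 v(2, 3): B4/G4 M3 -> D4/G3 P5 similar
  -> R3 @ bar 1 tick 0 v(2, 3): D4 above G3
  -> R4 @ bar 1 tick 0 v(0, 2): C3/D4 M2 untreated
  -> R3 @ bar 1 tick 1 v(2, 3): D4 above G3
  -> R3 @ bar 1 tick 2 v(2, 3): D4 above G3
  -> R3 @ bar 1 tick 3 v(2, 3): D4 above G3
  -> R1 @ bar 2 tick 0 v(0, 3): C3/G3 P5 -> D3/A3 P5 similar
  -> R3 @ bar 2 tick 0 v(2, 3): C4 above A3
  -> R4 @ bar 2 tick 0 v(0, 1): D3/E3 M2 untreated
  -> R4 @ bar 2 tick 0 v(0, 2): D3/C4 m7 untreated
  -> R3 @ bar 2 tick 1 v(2, 3): C4 above A3
  -> R3 @ bar 2 tick 2 v(2, 3): C4 above A3
  -> R3 @ bar 2 tick 3 v(2, 3): C4 above A3
  -> R4 @ bar 3 tick 0 v(0, 2): C3/B3 M7 untreated
  -> R1 @ bar 4 tick 0 v(0, 3): C3/C4 P8 -> A2/A3 P8 similar
  -> R3 @ bar 4 tick 0 v(2, 3): B3 above A3
  -> R4 @ bar 4 tick 0 v(0, 2): A2/B3 M2 untreated
  -> R3 @ bar 4 tick 1 v(2, 3): B3 above A3
  -> R3 @ bar 4 tick 2 v(2, 3): B3 above A3
  -> R3 @ bar 4 tick 3 v(2, 3): B3 above A3
  -> R1 @ bar 5 tick 0 v(0, 3): A2/A3 P8 -> D3/D4 P8 similar
  -> R3 @ bar 5 tick 0 v(2, 3): F4 above D4
  -> R7 @ bar 5 tick 0 v(1,): C3->B3 leap 11st
  -> R7 @ bar 5 tick 0 v(2,): B3->F4 leap 6st
  -> R8 @ bar 5 tick 0 v(0, 3): penult P8 not 3rd/6th
  -> R3 @ bar 5 tick 1 v(2, 3): F4 above D4
  -> R3 @ bar 5 tick 2 v(2, 3): F4 above D4
  -> R3 @ bar 5 tick 3 v(2, 3): F4 above D4
  -> R2 @ bar 6 tick 0 v(0, 1): D3/B3 M6 -> E3/E4 P8 similar
  -> R2 @ bar 6 tick 0 v(0, 2): D3/F4 m3 -> E3/B4 P5 similar
  -> R2 @ bar 6 tick 0 v(1, 2): B3/F4 TT -> E4/B4 P5 similar
  -> R3 @ bar 6 tick 0 v(2, 3): B4 above G4
  -> R7 @ bar 6 tick 0 v(2,): F4->B4 leap 6st
  -> R3 @ bar 6 tick 1 v(2, 3): B4 above G4
  -> R3 @ bar 6 tick 2 v(2, 3): B4 above G4
  -> R3 @ bar 6 tick 3 v(2, 3): B4 above G4
  -> R6 @ bar 6 tick 3 v(0, 3): closes on m3

(0, 0, R3, (2, 3))
(0, 0, R5, (0, 3))
(0, 1, R3, (2, 3))
(0, 2, R3, (2, 3))
(0, 3, R3, (2, 3))
(1, 0, R2, (0, 3))
(1, 0, R2, (2, 3))
(1, 0, R3, (2, 3))
(1, 0, R4, (0, 2))
(1, 1, R3, (2, 3))
(1, 2, R3, (2, 3))
(1, 3, R3, (2, 3))
(2, 0, R1, (0, 3))
(2, 0, R3, (2, 3))
(2, 0, R4, (0, 1))
(2, 0, R4, (0, 2))
(2, 1, R3, (2, 3))
(2, 2, R3, (2, 3))
(2, 3, R3, (2, 3))
(3, 0, R4, (0, 2))
(4, 0, R1, (0, 3))
(4, 0, R3, (2, 3))
(4, 0, R4, (0, 2))
(4, 1, R3, (2, 3))
(4, 2, R3, (2, 3))
(4, 3, R3, (2, 3))
(5, 0, R1, (0, 3))
(5, 0, R3, (2, 3))
(5, 0, R7, (1,))
(5, 0, R7, (2,))
(5, 0, R8, (0, 3))
(5, 1, R3, (2, 3))
(5, 2, R3, (2, 3))
(5, 3, R3, (2, 3))
(6, 0, R2, (0, 1))
(6, 0, R2, (0, 2))
(6, 0, R2, (1, 2))
(6, 0, R3, (2, 3))
(6, 0, R7, (2,))
(6, 1, R3, (2, 3))
(6, 2, R3, (2, 3))
(6, 3, R3, (2, 3))
(6, 3, R6, (0, 3))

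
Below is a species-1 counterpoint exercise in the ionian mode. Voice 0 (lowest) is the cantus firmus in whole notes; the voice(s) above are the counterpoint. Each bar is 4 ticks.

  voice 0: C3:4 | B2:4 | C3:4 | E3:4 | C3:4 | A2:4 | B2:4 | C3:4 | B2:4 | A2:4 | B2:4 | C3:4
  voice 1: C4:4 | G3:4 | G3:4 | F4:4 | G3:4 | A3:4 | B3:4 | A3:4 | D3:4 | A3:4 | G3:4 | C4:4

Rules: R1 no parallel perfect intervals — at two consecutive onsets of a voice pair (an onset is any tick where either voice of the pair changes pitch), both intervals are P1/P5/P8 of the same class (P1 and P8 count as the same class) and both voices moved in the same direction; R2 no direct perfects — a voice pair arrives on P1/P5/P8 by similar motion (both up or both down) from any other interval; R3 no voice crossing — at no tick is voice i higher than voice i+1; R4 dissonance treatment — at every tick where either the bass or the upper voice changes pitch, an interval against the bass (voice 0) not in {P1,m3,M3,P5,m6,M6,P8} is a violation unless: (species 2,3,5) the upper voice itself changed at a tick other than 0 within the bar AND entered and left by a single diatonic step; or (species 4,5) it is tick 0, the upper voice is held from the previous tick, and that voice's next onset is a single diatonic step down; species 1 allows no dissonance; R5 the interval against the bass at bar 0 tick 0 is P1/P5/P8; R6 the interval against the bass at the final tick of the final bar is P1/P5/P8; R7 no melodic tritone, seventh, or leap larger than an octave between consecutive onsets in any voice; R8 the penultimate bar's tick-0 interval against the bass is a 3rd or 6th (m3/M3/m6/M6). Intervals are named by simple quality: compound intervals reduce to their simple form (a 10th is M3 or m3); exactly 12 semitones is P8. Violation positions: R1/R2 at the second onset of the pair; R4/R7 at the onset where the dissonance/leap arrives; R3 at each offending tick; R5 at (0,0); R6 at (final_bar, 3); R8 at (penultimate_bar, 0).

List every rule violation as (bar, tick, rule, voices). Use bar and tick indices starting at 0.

(3, 0, R4, (0, 1))
(3, 0, R7, (1,))
(4, 0, R2, (0, 1))
(4, 0, R7, (1,))
(6, 0, R1, (0, 1))
(11, 0, R2, (0, 1))

bar 0: v0=C3 v1=C4 downbeat P8
bar 1: v0=B2 v1=G3 downbeat m6
bar 2: v0=C3 v1=G3 downbeat P5
bar 3: v0=E3 v1=F4 downbeat m2
bar 4: v0=C3 v1=G3 downbeat P5
bar 5: v0=A2 v1=A3 downbeat P8
bar 6: v0=B2 v1=B3 downbeat P8
bar 7: v0=C3 v1=A3 downbeat M6
bar 8: v0=B2 v1=D3 downbeat m3
bar 9: v0=A2 v1=A3 downbeat P8
bar 10: v0=B2 v1=G3 downbeat m6
bar 11: v0=C3 v1=C4 downbeat P8
  -> R4 @ bar 3 tick 0 v(0, 1): E3/F4 m2 untreated
  -> R7 @ bar 3 tick 0 v(1,): G3->F4 leap 10st
  -> R2 @ bar 4 tick 0 v(0, 1): E3/F4 m2 -> C3/G3 P5 similar
  -> R7 @ bar 4 tick 0 v(1,): F4->G3 leap 10st
  -> R1 @ bar 6 tick 0 v(0, 1): A2/A3 P8 -> B2/B3 P8 similar
  -> R2 @ bar 11 tick 0 v(0, 1): B2/G3 m6 -> C3/C4 P8 similar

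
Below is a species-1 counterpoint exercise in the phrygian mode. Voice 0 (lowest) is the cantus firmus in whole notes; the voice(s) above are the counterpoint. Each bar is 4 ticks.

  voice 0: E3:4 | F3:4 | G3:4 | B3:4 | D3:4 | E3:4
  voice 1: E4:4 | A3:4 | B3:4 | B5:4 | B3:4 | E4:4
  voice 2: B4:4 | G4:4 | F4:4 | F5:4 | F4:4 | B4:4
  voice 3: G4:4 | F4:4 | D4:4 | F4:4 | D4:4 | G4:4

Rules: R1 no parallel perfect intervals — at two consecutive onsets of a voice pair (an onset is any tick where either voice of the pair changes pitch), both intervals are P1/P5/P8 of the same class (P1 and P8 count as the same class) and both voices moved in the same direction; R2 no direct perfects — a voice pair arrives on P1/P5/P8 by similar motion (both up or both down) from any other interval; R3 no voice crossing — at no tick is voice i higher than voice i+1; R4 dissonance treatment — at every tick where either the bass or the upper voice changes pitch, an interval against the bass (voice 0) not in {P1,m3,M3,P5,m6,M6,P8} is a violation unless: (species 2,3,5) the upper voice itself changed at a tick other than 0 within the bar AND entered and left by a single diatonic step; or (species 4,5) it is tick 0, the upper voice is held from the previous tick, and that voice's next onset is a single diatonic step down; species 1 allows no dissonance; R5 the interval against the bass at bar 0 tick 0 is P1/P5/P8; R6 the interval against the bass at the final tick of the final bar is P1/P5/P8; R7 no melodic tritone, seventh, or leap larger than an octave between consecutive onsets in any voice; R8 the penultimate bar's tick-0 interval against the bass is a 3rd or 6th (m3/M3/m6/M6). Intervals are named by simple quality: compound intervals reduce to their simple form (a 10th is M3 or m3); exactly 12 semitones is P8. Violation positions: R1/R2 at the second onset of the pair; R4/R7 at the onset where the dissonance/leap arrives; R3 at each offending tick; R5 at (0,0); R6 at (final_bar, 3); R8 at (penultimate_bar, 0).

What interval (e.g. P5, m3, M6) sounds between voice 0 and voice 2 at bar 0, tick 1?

voice 0=E3 voice 2=B4 -> P5

P5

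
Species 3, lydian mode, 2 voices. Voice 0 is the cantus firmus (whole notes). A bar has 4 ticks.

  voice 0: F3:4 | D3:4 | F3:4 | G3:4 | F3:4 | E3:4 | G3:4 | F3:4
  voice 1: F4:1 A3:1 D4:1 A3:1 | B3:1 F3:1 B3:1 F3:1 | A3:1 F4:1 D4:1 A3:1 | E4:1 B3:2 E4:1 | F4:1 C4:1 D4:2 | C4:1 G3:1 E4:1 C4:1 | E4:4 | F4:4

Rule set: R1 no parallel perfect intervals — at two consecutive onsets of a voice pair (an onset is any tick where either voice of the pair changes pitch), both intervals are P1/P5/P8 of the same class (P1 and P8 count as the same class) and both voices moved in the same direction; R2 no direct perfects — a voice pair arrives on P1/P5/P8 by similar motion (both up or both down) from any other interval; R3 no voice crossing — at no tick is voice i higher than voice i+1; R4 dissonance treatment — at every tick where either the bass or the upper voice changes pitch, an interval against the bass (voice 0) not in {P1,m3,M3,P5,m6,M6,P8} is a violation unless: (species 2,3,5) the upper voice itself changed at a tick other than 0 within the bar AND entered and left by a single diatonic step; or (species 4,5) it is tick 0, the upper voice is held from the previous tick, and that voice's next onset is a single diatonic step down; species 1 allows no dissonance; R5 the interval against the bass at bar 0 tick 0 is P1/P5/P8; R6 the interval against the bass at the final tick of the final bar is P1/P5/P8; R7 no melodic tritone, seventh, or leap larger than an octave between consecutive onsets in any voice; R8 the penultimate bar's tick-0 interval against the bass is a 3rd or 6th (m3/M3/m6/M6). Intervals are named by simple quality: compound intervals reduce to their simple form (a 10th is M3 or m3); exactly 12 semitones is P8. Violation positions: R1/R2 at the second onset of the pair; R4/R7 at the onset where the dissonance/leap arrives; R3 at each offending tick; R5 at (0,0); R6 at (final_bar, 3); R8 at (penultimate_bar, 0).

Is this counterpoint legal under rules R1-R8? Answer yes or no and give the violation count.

No (3 violations)

bar 0: v0=F3 v1=F4 (P8)
bar 1: v0=D3 v1=B3 (M6)
bar 2: v0=F3 v1=A3 (M3)
bar 3: v0=G3 v1=E4 (M6)
bar 4: v0=F3 v1=F4 (P8)
bar 5: v0=E3 v1=C4 (m6)
bar 6: v0=G3 v1=E4 (M6)
bar 7: v0=F3 v1=F4 (P8)
  R7 @ bar1.1: B3->F3 leap 6st
  R7 @ bar1.2: F3->B3 leap 6st
  R7 @ bar1.3: B3->F3 leap 6st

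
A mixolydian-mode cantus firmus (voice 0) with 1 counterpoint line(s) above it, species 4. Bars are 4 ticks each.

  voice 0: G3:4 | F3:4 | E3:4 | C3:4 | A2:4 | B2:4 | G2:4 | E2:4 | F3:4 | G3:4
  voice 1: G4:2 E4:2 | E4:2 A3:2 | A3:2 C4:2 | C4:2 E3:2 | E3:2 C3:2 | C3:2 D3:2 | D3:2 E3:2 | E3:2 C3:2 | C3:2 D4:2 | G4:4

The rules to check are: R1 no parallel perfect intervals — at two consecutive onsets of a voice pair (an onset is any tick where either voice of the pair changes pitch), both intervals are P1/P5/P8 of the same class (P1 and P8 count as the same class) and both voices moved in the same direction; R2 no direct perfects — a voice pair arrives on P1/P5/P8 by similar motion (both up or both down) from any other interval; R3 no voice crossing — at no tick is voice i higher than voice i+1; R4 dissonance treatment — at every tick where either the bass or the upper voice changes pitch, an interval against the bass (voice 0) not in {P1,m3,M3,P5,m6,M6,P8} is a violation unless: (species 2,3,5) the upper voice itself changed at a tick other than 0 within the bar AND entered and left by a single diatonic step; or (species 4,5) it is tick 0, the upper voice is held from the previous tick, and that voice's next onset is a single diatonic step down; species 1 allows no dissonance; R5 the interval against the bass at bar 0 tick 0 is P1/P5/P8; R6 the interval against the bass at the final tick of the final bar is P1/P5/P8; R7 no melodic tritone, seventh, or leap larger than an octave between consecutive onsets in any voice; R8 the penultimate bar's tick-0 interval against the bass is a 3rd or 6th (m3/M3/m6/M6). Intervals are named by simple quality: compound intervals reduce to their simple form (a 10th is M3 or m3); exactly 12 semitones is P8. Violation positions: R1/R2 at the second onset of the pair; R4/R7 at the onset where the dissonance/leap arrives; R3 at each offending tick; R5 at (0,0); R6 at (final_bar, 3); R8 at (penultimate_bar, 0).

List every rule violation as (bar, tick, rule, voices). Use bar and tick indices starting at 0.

(1, 0, R4, (0, 1))
(2, 0, R4, (0, 1))
(5, 0, R4, (0, 1))
(8, 0, R3, (0, 1))
(8, 0, R4, (0, 1))
(8, 0, R7, (0,))
(8, 0, R8, (0, 1))
(8, 1, R3, (0, 1))
(8, 2, R7, (1,))
(9, 0, R2, (0, 1))

bar 0: v0=G3 v1=G4 downbeat P8
bar 1: v0=F3 v1=E4 downbeat M7
bar 2: v0=E3 v1=A3 downbeat P4
bar 3: v0=C3 v1=C4 downbeat P8
bar 4: v0=A2 v1=E3 downbeat P5
bar 5: v0=B2 v1=C3 downbeat m2
bar 6: v0=G2 v1=D3 downbeat P5
bar 7: v0=E2 v1=E3 downbeat P8
bar 8: v0=F3 v1=C3 downbeat P4
bar 9: v0=G3 v1=G4 downbeat P8
  -> R4 @ bar 1 tick 0 v(0, 1): F3/E4 M7 untreated
  -> R4 @ bar 2 tick 0 v(0, 1): E3/A3 P4 untreated
  -> R4 @ bar 5 tick 0 v(0, 1): B2/C3 m2 untreated
  -> R3 @ bar 8 tick 0 v(0, 1): F3 above C3
  -> R4 @ bar 8 tick 0 v(0, 1): F3/C3 P4 untreated
  -> R7 @ bar 8 tick 0 v(0,): E2->F3 leap 13st
  -> R8 @ bar 8 tick 0 v(0, 1): penult P4 not 3rd/6th
  -> R3 @ bar 8 tick 1 v(0, 1): F3 above C3
  -> R7 @ bar 8 tick 2 v(1,): C3->D4 leap 14st
  -> R2 @ bar 9 tick 0 v(0, 1): F3/D4 M6 -> G3/G4 P8 similar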